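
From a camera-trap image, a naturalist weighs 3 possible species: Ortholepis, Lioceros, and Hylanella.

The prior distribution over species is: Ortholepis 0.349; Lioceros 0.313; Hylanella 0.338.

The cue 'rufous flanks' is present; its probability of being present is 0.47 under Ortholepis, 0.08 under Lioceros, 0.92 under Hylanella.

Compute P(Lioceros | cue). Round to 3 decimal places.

0.050

Multiply each prior by the likelihood of the cue:
  Ortholepis: 0.349 × 0.47 = 0.16403
  Lioceros: 0.313 × 0.08 = 0.02504
  Hylanella: 0.338 × 0.92 = 0.31096
Normalizing constant Z = 0.16403 + 0.02504 + 0.31096 = 0.50003.
P(Lioceros | evidence) = 0.02504 / 0.50003 ≈ 0.050.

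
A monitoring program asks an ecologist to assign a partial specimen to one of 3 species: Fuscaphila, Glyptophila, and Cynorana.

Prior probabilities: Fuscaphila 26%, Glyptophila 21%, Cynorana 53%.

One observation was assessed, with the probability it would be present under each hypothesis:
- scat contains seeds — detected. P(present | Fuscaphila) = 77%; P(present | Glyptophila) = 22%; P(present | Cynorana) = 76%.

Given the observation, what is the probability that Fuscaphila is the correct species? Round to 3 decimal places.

For each hypothesis, the unnormalized posterior weight is prior × likelihood:
  Fuscaphila: 0.26 × 0.77 = 0.2002
  Glyptophila: 0.21 × 0.22 = 0.0462
  Cynorana: 0.53 × 0.76 = 0.4028
Marginal likelihood of the evidence = 0.6492.
P(Fuscaphila | evidence) = 0.2002 / 0.6492 ≈ 0.308.

0.308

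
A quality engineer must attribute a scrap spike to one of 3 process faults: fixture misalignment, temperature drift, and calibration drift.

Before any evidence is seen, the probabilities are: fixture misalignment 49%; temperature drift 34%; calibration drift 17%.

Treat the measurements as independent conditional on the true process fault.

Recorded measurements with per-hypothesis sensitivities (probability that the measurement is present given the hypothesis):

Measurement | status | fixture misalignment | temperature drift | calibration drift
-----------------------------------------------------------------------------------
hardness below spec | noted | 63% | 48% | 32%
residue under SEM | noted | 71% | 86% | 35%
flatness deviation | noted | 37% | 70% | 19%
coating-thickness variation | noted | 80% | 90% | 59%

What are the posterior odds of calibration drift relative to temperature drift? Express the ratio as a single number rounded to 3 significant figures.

0.0241

Unnormalized posterior weight (prior times the measurement likelihoods) for each of the two hypotheses:
  calibration drift: 0.17 × 0.32 × 0.35 × 0.19 × 0.59 = 0.0021344
  temperature drift: 0.34 × 0.48 × 0.86 × 0.70 × 0.90 = 0.088422
Odds(calibration drift : temperature drift) = 0.0021344 / 0.088422 ≈ 0.0241.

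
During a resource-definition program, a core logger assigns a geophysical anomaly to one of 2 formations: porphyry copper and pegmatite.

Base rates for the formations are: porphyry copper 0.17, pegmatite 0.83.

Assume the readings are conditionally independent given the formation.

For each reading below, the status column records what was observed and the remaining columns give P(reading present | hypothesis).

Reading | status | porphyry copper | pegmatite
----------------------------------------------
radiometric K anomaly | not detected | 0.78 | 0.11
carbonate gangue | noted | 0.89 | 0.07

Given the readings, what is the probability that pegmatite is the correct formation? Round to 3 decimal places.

0.608

Multiply each prior by the joint likelihood of the reading pattern (using 1 − P(present | H) for each absent reading):
  porphyry copper: 0.17 × (1 − 0.78) × 0.89 = 0.033286
  pegmatite: 0.83 × (1 − 0.11) × 0.07 = 0.051709
The unnormalized weights sum to 0.084995.
P(pegmatite | evidence) = 0.051709 / 0.084995 ≈ 0.608.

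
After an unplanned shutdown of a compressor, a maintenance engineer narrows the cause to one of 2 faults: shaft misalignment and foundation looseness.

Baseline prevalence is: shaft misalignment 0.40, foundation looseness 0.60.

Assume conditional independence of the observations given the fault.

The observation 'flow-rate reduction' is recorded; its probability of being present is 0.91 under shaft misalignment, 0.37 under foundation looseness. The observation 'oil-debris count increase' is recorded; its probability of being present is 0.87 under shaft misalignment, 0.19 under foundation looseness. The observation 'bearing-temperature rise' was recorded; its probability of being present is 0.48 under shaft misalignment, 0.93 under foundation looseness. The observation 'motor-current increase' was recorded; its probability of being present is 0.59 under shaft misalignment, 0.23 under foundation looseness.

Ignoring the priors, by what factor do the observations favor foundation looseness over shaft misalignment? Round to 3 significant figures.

0.0671

Take the product of per-observation likelihoods under each hypothesis, then divide.
  foundation looseness: 0.37 × 0.19 × 0.93 × 0.23 = 0.015037
  shaft misalignment: 0.91 × 0.87 × 0.48 × 0.59 = 0.22421
Bayes factor = 0.015037 / 0.22421 ≈ 0.0671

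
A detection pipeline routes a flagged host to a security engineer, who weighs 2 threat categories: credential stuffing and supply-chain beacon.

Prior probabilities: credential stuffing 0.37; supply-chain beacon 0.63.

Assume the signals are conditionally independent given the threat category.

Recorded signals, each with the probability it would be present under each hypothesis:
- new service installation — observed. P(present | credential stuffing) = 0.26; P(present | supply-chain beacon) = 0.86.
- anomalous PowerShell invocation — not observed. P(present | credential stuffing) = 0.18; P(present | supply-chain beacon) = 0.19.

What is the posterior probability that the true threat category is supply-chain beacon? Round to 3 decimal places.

By Bayes' rule with conditional independence, the unnormalized weight for each hypothesis is prior × ∏ likelihoods (using 1 − P(present | H) for each absent signal):
  credential stuffing: 0.37 × 0.26 × (1 − 0.18) = 0.078884
  supply-chain beacon: 0.63 × 0.86 × (1 − 0.19) = 0.43886
The unnormalized weights sum to 0.51774.
P(supply-chain beacon | evidence) = 0.43886 / 0.51774 ≈ 0.848.

0.848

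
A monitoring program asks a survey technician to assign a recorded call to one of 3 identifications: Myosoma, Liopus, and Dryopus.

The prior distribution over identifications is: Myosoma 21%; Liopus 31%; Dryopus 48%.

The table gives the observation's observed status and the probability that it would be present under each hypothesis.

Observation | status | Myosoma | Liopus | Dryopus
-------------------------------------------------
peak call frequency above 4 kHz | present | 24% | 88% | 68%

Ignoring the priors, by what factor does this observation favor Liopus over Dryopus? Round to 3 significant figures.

1.29

The Bayes factor is the ratio of the two likelihoods.
  Liopus: 0.88
  Dryopus: 0.68
Bayes factor = 0.88 / 0.68 ≈ 1.29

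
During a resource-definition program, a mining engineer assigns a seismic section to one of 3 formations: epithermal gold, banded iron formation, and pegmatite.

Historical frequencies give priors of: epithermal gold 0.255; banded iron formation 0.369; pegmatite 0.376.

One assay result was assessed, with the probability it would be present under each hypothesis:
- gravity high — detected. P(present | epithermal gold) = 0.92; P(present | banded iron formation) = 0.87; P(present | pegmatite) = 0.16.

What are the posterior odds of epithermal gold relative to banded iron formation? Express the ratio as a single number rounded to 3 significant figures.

0.731

Unnormalized posterior weight (prior times the assay result likelihood) for each of the two hypotheses:
  epithermal gold: 0.255 × 0.92 = 0.2346
  banded iron formation: 0.369 × 0.87 = 0.32103
Posterior odds = 0.2346 / 0.32103 ≈ 0.731.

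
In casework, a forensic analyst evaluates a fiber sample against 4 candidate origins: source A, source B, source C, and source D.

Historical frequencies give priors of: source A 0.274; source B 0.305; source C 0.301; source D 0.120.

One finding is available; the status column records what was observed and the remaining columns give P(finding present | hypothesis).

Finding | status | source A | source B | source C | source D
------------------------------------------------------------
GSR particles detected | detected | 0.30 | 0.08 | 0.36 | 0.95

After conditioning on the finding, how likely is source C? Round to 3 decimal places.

0.329

Multiply each prior by the likelihood of the finding:
  source A: 0.274 × 0.30 = 0.0822
  source B: 0.305 × 0.08 = 0.0244
  source C: 0.301 × 0.36 = 0.10836
  source D: 0.120 × 0.95 = 0.114
Marginal likelihood of the evidence = 0.32896.
P(source C | evidence) = 0.10836 / 0.32896 ≈ 0.329.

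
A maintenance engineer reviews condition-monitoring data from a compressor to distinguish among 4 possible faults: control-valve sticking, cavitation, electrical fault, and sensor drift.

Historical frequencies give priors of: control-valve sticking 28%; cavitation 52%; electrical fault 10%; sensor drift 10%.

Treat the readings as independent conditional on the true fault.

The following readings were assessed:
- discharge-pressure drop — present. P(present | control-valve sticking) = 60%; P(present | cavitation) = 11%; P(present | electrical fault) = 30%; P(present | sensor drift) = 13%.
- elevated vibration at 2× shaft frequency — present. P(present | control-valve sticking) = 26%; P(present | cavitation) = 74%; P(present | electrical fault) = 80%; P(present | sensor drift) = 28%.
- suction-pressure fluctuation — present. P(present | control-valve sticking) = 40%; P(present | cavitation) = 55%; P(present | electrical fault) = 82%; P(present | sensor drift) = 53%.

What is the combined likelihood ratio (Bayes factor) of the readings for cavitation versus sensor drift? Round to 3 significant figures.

The Bayes factor is the ratio of the joint likelihoods of the reading pattern under the two hypotheses.
  cavitation: 0.11 × 0.74 × 0.55 = 0.04477
  sensor drift: 0.13 × 0.28 × 0.53 = 0.019292
Bayes factor = 0.04477 / 0.019292 ≈ 2.32

2.32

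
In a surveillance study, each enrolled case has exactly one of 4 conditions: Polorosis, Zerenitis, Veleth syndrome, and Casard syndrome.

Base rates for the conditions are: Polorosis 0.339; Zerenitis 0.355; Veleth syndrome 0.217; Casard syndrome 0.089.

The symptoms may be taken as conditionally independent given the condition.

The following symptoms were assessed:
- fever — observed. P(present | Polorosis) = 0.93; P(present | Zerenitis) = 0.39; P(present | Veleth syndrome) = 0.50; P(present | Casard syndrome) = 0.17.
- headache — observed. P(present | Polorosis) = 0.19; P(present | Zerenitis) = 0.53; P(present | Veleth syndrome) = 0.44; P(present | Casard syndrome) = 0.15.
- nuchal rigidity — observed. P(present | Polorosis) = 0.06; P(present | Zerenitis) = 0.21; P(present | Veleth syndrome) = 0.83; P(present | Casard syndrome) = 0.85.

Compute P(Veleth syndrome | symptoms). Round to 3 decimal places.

Multiply each prior by the joint likelihood of the symptom pattern:
  Polorosis: 0.339 × 0.93 × 0.19 × 0.06 = 0.0035941
  Zerenitis: 0.355 × 0.39 × 0.53 × 0.21 = 0.015409
  Veleth syndrome: 0.217 × 0.50 × 0.44 × 0.83 = 0.039624
  Casard syndrome: 0.089 × 0.17 × 0.15 × 0.85 = 0.0019291
The unnormalized weights sum to 0.060557.
P(Veleth syndrome | evidence) = 0.039624 / 0.060557 ≈ 0.654.

0.654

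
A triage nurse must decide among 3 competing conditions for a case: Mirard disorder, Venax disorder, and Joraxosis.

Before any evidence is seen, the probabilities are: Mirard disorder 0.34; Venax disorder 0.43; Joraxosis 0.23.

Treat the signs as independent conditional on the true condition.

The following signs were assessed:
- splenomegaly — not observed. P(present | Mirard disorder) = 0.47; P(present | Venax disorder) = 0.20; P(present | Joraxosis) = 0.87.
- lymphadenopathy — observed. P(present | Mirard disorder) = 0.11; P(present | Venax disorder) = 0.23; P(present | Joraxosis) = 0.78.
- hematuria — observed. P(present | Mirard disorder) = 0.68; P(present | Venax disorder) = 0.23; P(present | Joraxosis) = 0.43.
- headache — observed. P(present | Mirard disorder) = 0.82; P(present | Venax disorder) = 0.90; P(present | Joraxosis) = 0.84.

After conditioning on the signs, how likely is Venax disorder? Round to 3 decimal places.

0.457

For each hypothesis, the unnormalized posterior weight is prior × product of the sign likelihoods (using 1 − P(present | H) for each absent sign):
  Mirard disorder: 0.34 × (1 − 0.47) × 0.11 × 0.68 × 0.82 = 0.011053
  Venax disorder: 0.43 × (1 − 0.20) × 0.23 × 0.23 × 0.90 = 0.016378
  Joraxosis: 0.23 × (1 − 0.87) × 0.78 × 0.43 × 0.84 = 0.0084239
Normalizing constant Z = 0.011053 + 0.016378 + 0.0084239 = 0.035854.
P(Venax disorder | evidence) = 0.016378 / 0.035854 ≈ 0.457.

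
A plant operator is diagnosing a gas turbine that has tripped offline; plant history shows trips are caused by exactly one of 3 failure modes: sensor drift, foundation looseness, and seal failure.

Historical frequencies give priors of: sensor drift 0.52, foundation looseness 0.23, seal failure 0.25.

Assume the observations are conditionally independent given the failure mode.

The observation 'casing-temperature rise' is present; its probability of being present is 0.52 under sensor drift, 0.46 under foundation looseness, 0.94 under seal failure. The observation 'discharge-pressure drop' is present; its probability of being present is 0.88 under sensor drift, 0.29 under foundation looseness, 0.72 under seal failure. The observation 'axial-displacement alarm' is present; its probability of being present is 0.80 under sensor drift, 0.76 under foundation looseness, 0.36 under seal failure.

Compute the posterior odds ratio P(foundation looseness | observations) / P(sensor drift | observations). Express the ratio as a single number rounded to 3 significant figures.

Unnormalized posterior weight (prior times the observation likelihoods) for each of the two hypotheses:
  foundation looseness: 0.23 × 0.46 × 0.29 × 0.76 = 0.023318
  sensor drift: 0.52 × 0.52 × 0.88 × 0.80 = 0.19036
Posterior odds = 0.023318 / 0.19036 ≈ 0.122.

0.122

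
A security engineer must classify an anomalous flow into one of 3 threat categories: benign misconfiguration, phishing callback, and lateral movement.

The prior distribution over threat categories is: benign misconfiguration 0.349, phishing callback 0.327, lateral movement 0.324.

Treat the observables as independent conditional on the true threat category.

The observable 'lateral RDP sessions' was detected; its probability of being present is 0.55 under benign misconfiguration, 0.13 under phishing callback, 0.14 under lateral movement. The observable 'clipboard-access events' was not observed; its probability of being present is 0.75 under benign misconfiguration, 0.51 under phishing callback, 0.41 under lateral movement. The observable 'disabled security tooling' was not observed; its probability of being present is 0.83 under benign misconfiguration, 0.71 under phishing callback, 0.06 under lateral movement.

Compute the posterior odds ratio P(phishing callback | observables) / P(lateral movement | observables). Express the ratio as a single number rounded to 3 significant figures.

Unnormalized posterior weight (prior times the observable likelihoods) for each of the two hypotheses (using 1 − P(present | H) for each absent observable):
  phishing callback: 0.327 × 0.13 × (1 − 0.51) × (1 − 0.71) = 0.0060407
  lateral movement: 0.324 × 0.14 × (1 − 0.41) × (1 − 0.06) = 0.025157
Posterior odds = 0.0060407 / 0.025157 ≈ 0.240.

0.240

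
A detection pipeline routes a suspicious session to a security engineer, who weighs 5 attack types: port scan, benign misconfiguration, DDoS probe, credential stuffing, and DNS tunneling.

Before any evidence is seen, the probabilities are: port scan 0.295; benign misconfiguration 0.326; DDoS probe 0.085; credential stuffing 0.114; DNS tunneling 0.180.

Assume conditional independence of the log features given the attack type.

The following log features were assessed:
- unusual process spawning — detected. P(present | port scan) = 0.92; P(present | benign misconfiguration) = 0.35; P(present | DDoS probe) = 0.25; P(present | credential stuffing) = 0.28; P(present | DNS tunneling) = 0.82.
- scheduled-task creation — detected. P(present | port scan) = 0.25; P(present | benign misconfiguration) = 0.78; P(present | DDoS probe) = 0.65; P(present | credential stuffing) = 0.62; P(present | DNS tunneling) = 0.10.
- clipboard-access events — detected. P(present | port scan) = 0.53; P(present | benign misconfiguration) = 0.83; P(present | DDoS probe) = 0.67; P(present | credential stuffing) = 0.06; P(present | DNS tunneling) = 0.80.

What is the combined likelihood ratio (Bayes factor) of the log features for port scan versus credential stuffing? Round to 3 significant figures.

11.7

Take the product of per-log feature likelihoods under each hypothesis, then divide.
  port scan: 0.92 × 0.25 × 0.53 = 0.1219
  credential stuffing: 0.28 × 0.62 × 0.06 = 0.010416
Bayes factor = 0.1219 / 0.010416 ≈ 11.7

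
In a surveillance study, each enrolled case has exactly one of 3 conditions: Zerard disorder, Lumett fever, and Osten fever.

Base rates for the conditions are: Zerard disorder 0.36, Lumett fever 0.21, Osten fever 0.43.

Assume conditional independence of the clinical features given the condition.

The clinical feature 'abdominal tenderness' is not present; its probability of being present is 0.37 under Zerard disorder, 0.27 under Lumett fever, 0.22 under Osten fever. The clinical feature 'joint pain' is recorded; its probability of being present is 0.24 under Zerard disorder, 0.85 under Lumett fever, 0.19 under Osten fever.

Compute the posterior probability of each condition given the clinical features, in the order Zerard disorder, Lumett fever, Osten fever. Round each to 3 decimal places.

0.219, 0.524, 0.256

For each hypothesis, the unnormalized posterior weight is prior × product of the clinical feature likelihoods (using 1 − P(present | H) for each absent clinical feature):
  Zerard disorder: 0.36 × (1 − 0.37) × 0.24 = 0.054432
  Lumett fever: 0.21 × (1 − 0.27) × 0.85 = 0.1303
  Osten fever: 0.43 × (1 − 0.22) × 0.19 = 0.063726
Marginal likelihood of the evidence = 0.24846.
P(Zerard disorder | evidence) = 0.054432 / 0.24846 ≈ 0.219
P(Lumett fever | evidence) = 0.1303 / 0.24846 ≈ 0.524
P(Osten fever | evidence) = 0.063726 / 0.24846 ≈ 0.256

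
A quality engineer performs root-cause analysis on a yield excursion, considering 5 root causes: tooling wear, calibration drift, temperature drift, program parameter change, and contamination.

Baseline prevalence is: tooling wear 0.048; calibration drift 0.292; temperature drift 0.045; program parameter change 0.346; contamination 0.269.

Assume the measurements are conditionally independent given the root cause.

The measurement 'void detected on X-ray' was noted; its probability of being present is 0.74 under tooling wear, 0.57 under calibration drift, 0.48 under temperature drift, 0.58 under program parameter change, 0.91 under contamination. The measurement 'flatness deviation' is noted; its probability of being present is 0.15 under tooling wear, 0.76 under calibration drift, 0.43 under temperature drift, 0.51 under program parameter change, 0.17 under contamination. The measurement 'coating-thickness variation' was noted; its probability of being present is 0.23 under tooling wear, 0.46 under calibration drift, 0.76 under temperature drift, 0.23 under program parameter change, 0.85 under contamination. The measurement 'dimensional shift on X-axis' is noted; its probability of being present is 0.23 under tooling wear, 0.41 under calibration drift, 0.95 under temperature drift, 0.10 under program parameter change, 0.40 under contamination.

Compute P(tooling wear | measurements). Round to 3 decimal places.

0.006

By Bayes' rule with conditional independence, the unnormalized weight for each hypothesis is prior × ∏ likelihoods:
  tooling wear: 0.048 × 0.74 × 0.15 × 0.23 × 0.23 = 0.00028185
  calibration drift: 0.292 × 0.57 × 0.76 × 0.46 × 0.41 = 0.023857
  temperature drift: 0.045 × 0.48 × 0.43 × 0.76 × 0.95 = 0.0067059
  program parameter change: 0.346 × 0.58 × 0.51 × 0.23 × 0.10 = 0.002354
  contamination: 0.269 × 0.91 × 0.17 × 0.85 × 0.40 = 0.014149
The unnormalized weights sum to 0.047347.
P(tooling wear | evidence) = 0.00028185 / 0.047347 ≈ 0.006.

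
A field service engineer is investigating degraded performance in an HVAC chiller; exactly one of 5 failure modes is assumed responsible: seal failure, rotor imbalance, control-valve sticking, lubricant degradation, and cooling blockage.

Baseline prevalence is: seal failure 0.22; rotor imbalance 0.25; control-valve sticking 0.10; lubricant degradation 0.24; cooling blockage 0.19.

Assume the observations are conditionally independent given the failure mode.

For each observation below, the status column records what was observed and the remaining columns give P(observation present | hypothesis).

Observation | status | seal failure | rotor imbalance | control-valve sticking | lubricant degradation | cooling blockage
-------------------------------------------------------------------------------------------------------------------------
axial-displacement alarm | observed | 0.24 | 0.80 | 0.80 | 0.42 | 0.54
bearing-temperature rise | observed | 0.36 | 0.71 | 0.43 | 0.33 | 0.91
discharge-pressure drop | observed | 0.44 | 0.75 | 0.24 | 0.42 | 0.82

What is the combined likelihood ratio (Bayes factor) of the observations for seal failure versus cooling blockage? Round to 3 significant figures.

0.0943

Joint likelihood of the evidence pattern under each hypothesis:
  seal failure: 0.24 × 0.36 × 0.44 = 0.038016
  cooling blockage: 0.54 × 0.91 × 0.82 = 0.40295
Bayes factor = 0.038016 / 0.40295 ≈ 0.0943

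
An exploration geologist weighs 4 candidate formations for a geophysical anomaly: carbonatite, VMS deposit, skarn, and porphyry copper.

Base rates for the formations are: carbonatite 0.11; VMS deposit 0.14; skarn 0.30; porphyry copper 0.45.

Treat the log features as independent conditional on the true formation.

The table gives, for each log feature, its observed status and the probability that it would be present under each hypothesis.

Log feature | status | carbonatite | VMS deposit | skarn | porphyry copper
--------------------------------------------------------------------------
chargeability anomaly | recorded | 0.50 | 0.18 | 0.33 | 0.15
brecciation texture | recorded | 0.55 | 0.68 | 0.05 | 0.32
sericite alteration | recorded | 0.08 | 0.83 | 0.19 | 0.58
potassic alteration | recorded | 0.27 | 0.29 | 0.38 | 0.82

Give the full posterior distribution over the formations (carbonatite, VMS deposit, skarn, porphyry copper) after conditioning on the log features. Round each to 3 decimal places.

0.042, 0.268, 0.023, 0.667

For each hypothesis, the unnormalized posterior weight is prior × product of the log feature likelihoods:
  carbonatite: 0.11 × 0.50 × 0.55 × 0.08 × 0.27 = 0.0006534
  VMS deposit: 0.14 × 0.18 × 0.68 × 0.83 × 0.29 = 0.0041246
  skarn: 0.30 × 0.33 × 0.05 × 0.19 × 0.38 = 0.00035739
  porphyry copper: 0.45 × 0.15 × 0.32 × 0.58 × 0.82 = 0.010273
Marginal likelihood of the evidence = 0.015408.
P(carbonatite | evidence) = 0.0006534 / 0.015408 ≈ 0.042
P(VMS deposit | evidence) = 0.0041246 / 0.015408 ≈ 0.268
P(skarn | evidence) = 0.00035739 / 0.015408 ≈ 0.023
P(porphyry copper | evidence) = 0.010273 / 0.015408 ≈ 0.667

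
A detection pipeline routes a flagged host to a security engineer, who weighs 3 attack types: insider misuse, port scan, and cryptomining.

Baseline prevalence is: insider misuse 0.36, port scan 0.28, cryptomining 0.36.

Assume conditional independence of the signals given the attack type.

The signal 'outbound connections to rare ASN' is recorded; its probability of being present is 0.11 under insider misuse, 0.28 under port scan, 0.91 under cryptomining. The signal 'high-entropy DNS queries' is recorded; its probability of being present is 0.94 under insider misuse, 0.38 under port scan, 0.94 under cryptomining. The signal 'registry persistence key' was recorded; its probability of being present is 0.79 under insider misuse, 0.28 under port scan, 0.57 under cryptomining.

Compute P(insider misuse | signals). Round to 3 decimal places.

By Bayes' rule with conditional independence, the unnormalized weight for each hypothesis is prior × ∏ likelihoods:
  insider misuse: 0.36 × 0.11 × 0.94 × 0.79 = 0.029407
  port scan: 0.28 × 0.28 × 0.38 × 0.28 = 0.0083418
  cryptomining: 0.36 × 0.91 × 0.94 × 0.57 = 0.17553
Marginal likelihood of the evidence = 0.21328.
P(insider misuse | evidence) = 0.029407 / 0.21328 ≈ 0.138.

0.138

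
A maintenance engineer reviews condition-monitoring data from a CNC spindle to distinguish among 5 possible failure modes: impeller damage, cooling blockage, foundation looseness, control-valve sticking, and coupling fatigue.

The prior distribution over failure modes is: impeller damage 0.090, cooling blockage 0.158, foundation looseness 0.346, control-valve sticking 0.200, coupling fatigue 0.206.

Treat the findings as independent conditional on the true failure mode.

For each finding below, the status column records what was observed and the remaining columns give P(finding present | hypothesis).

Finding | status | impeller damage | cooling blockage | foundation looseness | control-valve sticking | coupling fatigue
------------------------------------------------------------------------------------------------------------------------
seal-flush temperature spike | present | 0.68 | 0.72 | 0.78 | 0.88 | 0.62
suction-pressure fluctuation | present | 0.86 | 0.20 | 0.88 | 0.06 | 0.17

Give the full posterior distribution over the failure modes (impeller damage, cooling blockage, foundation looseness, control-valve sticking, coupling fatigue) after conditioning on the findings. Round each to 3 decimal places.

0.152, 0.066, 0.688, 0.031, 0.063

By Bayes' rule with conditional independence, the unnormalized weight for each hypothesis is prior × ∏ likelihoods:
  impeller damage: 0.090 × 0.68 × 0.86 = 0.052632
  cooling blockage: 0.158 × 0.72 × 0.20 = 0.022752
  foundation looseness: 0.346 × 0.78 × 0.88 = 0.23749
  control-valve sticking: 0.200 × 0.88 × 0.06 = 0.01056
  coupling fatigue: 0.206 × 0.62 × 0.17 = 0.021712
Marginal likelihood of the evidence = 0.34515.
P(impeller damage | evidence) = 0.052632 / 0.34515 ≈ 0.152
P(cooling blockage | evidence) = 0.022752 / 0.34515 ≈ 0.066
P(foundation looseness | evidence) = 0.23749 / 0.34515 ≈ 0.688
P(control-valve sticking | evidence) = 0.01056 / 0.34515 ≈ 0.031
P(coupling fatigue | evidence) = 0.021712 / 0.34515 ≈ 0.063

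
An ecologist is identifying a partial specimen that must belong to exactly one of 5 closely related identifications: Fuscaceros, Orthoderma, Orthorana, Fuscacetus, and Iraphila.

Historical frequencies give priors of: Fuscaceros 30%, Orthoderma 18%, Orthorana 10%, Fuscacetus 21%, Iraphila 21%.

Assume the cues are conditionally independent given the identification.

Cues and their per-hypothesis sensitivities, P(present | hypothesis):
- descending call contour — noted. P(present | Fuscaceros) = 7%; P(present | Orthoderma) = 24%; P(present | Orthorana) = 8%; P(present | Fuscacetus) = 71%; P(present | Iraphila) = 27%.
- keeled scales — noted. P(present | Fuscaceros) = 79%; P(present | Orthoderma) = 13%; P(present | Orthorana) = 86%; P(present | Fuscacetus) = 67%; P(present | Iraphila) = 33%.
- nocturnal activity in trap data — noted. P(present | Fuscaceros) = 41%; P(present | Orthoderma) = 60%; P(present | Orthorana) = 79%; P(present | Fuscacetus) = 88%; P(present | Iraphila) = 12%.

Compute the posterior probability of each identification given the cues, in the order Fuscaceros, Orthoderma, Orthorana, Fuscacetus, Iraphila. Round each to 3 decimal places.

Multiply each prior by the joint likelihood of the cue pattern:
  Fuscaceros: 0.30 × 0.07 × 0.79 × 0.41 = 0.0068019
  Orthoderma: 0.18 × 0.24 × 0.13 × 0.60 = 0.0033696
  Orthorana: 0.10 × 0.08 × 0.86 × 0.79 = 0.0054352
  Fuscacetus: 0.21 × 0.71 × 0.67 × 0.88 = 0.087909
  Iraphila: 0.21 × 0.27 × 0.33 × 0.12 = 0.0022453
The unnormalized weights sum to 0.10576.
P(Fuscaceros | evidence) = 0.0068019 / 0.10576 ≈ 0.064
P(Orthoderma | evidence) = 0.0033696 / 0.10576 ≈ 0.032
P(Orthorana | evidence) = 0.0054352 / 0.10576 ≈ 0.051
P(Fuscacetus | evidence) = 0.087909 / 0.10576 ≈ 0.831
P(Iraphila | evidence) = 0.0022453 / 0.10576 ≈ 0.021

0.064, 0.032, 0.051, 0.831, 0.021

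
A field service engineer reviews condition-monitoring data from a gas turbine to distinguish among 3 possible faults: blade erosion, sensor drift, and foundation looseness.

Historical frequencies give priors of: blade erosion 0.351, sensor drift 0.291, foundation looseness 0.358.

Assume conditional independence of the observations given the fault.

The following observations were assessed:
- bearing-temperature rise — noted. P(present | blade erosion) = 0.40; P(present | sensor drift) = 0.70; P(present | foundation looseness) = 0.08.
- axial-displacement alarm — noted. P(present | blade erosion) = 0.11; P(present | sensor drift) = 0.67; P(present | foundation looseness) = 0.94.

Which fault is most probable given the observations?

sensor drift

For each hypothesis, the unnormalized posterior weight is prior × product of the observation likelihoods:
  blade erosion: 0.351 × 0.40 × 0.11 = 0.015444
  sensor drift: 0.291 × 0.70 × 0.67 = 0.13648
  foundation looseness: 0.358 × 0.08 × 0.94 = 0.026922
The unnormalized weights sum to 0.17884.
P(blade erosion | evidence) ≈ 0.015444 / 0.17884 ≈ 0.086
P(sensor drift | evidence) ≈ 0.13648 / 0.17884 ≈ 0.763
P(foundation looseness | evidence) ≈ 0.026922 / 0.17884 ≈ 0.151
The largest is 0.763, so sensor drift is most probable.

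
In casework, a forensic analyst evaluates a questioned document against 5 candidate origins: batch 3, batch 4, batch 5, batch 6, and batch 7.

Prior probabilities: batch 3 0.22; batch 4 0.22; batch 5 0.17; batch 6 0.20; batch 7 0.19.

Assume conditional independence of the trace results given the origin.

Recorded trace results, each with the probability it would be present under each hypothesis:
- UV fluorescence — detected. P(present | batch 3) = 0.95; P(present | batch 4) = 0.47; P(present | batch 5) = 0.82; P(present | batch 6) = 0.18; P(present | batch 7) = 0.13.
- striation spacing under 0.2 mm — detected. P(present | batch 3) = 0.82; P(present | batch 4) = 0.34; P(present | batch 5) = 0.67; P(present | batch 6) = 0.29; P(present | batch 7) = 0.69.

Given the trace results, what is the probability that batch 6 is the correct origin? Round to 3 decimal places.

Multiply each prior by the joint likelihood of the trace result pattern:
  batch 3: 0.22 × 0.95 × 0.82 = 0.17138
  batch 4: 0.22 × 0.47 × 0.34 = 0.035156
  batch 5: 0.17 × 0.82 × 0.67 = 0.093398
  batch 6: 0.20 × 0.18 × 0.29 = 0.01044
  batch 7: 0.19 × 0.13 × 0.69 = 0.017043
The unnormalized weights sum to 0.32742.
P(batch 6 | evidence) = 0.01044 / 0.32742 ≈ 0.032.

0.032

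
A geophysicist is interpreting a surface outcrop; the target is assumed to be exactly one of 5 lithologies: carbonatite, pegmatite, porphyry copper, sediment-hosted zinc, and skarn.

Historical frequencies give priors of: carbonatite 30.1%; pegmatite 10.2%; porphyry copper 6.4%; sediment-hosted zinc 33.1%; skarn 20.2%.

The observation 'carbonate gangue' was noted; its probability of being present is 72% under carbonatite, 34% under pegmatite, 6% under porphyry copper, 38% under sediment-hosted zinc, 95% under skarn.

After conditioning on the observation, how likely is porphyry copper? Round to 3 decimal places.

Multiply each prior by the likelihood of the observation:
  carbonatite: 0.301 × 0.72 = 0.21672
  pegmatite: 0.102 × 0.34 = 0.03468
  porphyry copper: 0.064 × 0.06 = 0.00384
  sediment-hosted zinc: 0.331 × 0.38 = 0.12578
  skarn: 0.202 × 0.95 = 0.1919
Marginal likelihood of the evidence = 0.57292.
P(porphyry copper | evidence) = 0.00384 / 0.57292 ≈ 0.007.

0.007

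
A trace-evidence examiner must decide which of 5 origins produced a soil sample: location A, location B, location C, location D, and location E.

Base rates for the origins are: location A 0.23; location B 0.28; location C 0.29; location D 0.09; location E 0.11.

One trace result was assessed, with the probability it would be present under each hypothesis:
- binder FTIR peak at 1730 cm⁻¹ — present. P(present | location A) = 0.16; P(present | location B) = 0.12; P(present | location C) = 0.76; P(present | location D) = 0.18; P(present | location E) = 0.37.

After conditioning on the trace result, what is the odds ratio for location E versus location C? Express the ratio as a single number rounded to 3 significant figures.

0.185

The normalizing constant cancels in an odds ratio, so compute prior × likelihood for the two hypotheses only:
  location E: 0.11 × 0.37 = 0.0407
  location C: 0.29 × 0.76 = 0.2204
Odds(location E : location C) = 0.0407 / 0.2204 ≈ 0.185.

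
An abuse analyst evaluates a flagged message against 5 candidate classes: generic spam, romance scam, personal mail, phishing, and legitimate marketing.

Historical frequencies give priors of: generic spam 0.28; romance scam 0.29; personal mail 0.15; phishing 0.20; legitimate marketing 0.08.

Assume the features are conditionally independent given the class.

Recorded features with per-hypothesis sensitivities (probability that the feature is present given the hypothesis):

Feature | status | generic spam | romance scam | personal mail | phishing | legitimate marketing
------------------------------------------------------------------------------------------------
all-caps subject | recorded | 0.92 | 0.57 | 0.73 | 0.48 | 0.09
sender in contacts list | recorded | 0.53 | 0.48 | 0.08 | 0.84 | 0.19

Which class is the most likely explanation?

generic spam

Multiply each prior by the joint likelihood of the feature pattern:
  generic spam: 0.28 × 0.92 × 0.53 = 0.13653
  romance scam: 0.29 × 0.57 × 0.48 = 0.079344
  personal mail: 0.15 × 0.73 × 0.08 = 0.00876
  phishing: 0.20 × 0.48 × 0.84 = 0.08064
  legitimate marketing: 0.08 × 0.09 × 0.19 = 0.001368
Marginal likelihood of the evidence = 0.30664.
P(generic spam | evidence) ≈ 0.13653 / 0.30664 ≈ 0.445
P(romance scam | evidence) ≈ 0.079344 / 0.30664 ≈ 0.259
P(personal mail | evidence) ≈ 0.00876 / 0.30664 ≈ 0.029
P(phishing | evidence) ≈ 0.08064 / 0.30664 ≈ 0.263
P(legitimate marketing | evidence) ≈ 0.001368 / 0.30664 ≈ 0.004
The largest is 0.445, so generic spam is most probable.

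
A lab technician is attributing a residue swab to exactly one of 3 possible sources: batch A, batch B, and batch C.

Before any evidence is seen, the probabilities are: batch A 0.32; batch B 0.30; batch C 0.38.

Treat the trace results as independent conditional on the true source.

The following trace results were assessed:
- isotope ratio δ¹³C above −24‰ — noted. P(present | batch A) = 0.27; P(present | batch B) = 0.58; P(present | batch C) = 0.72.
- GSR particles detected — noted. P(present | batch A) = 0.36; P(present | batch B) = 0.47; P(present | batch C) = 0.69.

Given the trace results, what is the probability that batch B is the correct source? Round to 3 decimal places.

0.271

For each hypothesis, the unnormalized posterior weight is prior × product of the trace result likelihoods:
  batch A: 0.32 × 0.27 × 0.36 = 0.031104
  batch B: 0.30 × 0.58 × 0.47 = 0.08178
  batch C: 0.38 × 0.72 × 0.69 = 0.18878
Marginal likelihood of the evidence = 0.30167.
P(batch B | evidence) = 0.08178 / 0.30167 ≈ 0.271.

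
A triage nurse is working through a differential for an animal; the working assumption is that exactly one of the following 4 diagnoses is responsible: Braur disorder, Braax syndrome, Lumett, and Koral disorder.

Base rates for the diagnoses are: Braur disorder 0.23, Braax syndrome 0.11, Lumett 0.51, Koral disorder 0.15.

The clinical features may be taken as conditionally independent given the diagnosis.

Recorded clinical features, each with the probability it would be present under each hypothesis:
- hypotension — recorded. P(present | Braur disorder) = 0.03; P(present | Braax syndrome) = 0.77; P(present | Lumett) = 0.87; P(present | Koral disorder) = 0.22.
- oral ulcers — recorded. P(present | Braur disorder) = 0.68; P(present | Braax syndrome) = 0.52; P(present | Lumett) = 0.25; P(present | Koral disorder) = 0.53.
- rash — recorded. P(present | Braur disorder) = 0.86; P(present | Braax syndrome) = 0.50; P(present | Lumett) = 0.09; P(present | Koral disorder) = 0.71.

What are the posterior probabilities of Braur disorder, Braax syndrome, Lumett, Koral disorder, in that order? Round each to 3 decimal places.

Multiply each prior by the joint likelihood of the clinical feature pattern:
  Braur disorder: 0.23 × 0.03 × 0.68 × 0.86 = 0.0040351
  Braax syndrome: 0.11 × 0.77 × 0.52 × 0.50 = 0.022022
  Lumett: 0.51 × 0.87 × 0.25 × 0.09 = 0.0099832
  Koral disorder: 0.15 × 0.22 × 0.53 × 0.71 = 0.012418
The unnormalized weights sum to 0.048458.
P(Braur disorder | evidence) = 0.0040351 / 0.048458 ≈ 0.083
P(Braax syndrome | evidence) = 0.022022 / 0.048458 ≈ 0.454
P(Lumett | evidence) = 0.0099832 / 0.048458 ≈ 0.206
P(Koral disorder | evidence) = 0.012418 / 0.048458 ≈ 0.256

0.083, 0.454, 0.206, 0.256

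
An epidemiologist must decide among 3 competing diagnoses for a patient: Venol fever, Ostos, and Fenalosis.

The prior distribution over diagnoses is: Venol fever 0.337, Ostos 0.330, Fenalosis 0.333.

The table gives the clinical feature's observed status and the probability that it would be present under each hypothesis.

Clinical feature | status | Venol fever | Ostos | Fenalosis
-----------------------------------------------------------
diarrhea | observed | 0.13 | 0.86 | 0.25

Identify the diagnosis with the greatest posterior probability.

Ostos

For each hypothesis, the unnormalized posterior weight is prior × likelihood:
  Venol fever: 0.337 × 0.13 = 0.04381
  Ostos: 0.330 × 0.86 = 0.2838
  Fenalosis: 0.333 × 0.25 = 0.08325
The unnormalized weights sum to 0.41086.
P(Venol fever | evidence) ≈ 0.04381 / 0.41086 ≈ 0.107
P(Ostos | evidence) ≈ 0.2838 / 0.41086 ≈ 0.691
P(Fenalosis | evidence) ≈ 0.08325 / 0.41086 ≈ 0.203
The largest is 0.691, so Ostos is most probable.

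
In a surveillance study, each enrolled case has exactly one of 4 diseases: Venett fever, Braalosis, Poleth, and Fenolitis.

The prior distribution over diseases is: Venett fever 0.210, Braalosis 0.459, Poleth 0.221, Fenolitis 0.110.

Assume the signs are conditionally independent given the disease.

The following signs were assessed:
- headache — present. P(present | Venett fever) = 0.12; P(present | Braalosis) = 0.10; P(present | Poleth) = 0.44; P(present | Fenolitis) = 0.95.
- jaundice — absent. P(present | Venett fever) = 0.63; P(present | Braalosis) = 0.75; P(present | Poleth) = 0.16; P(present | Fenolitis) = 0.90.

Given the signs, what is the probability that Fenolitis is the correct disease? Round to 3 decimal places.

For each hypothesis, the unnormalized posterior weight is prior × product of the sign likelihoods (using 1 − P(present | H) for each absent sign):
  Venett fever: 0.210 × 0.12 × (1 − 0.63) = 0.009324
  Braalosis: 0.459 × 0.10 × (1 − 0.75) = 0.011475
  Poleth: 0.221 × 0.44 × (1 − 0.16) = 0.081682
  Fenolitis: 0.110 × 0.95 × (1 − 0.90) = 0.01045
Normalizing constant Z = 0.009324 + 0.011475 + 0.081682 + 0.01045 = 0.11293.
P(Fenolitis | evidence) = 0.01045 / 0.11293 ≈ 0.093.

0.093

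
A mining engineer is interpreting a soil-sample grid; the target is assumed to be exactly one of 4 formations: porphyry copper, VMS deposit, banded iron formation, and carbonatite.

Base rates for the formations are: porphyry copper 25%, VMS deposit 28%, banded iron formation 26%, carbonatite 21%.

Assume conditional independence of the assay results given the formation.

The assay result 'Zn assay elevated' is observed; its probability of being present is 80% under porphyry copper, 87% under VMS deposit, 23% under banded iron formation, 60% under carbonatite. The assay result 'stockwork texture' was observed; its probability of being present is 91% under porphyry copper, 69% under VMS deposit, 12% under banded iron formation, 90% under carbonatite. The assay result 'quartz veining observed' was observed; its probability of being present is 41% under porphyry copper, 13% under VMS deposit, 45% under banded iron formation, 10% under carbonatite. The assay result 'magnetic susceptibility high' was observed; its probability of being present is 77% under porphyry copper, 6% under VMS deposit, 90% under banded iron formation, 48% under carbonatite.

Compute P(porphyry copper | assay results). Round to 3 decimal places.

0.856

By Bayes' rule with conditional independence, the unnormalized weight for each hypothesis is prior × ∏ likelihoods:
  porphyry copper: 0.25 × 0.80 × 0.91 × 0.41 × 0.77 = 0.057457
  VMS deposit: 0.28 × 0.87 × 0.69 × 0.13 × 0.06 = 0.0013111
  banded iron formation: 0.26 × 0.23 × 0.12 × 0.45 × 0.90 = 0.0029063
  carbonatite: 0.21 × 0.60 × 0.90 × 0.10 × 0.48 = 0.0054432
Normalizing constant Z = 0.057457 + 0.0013111 + 0.0029063 + 0.0054432 = 0.067118.
P(porphyry copper | evidence) = 0.057457 / 0.067118 ≈ 0.856.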